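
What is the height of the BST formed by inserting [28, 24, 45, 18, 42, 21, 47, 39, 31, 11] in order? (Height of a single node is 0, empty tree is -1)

Insertion order: [28, 24, 45, 18, 42, 21, 47, 39, 31, 11]
Tree (level-order array): [28, 24, 45, 18, None, 42, 47, 11, 21, 39, None, None, None, None, None, None, None, 31]
Compute height bottom-up (empty subtree = -1):
  height(11) = 1 + max(-1, -1) = 0
  height(21) = 1 + max(-1, -1) = 0
  height(18) = 1 + max(0, 0) = 1
  height(24) = 1 + max(1, -1) = 2
  height(31) = 1 + max(-1, -1) = 0
  height(39) = 1 + max(0, -1) = 1
  height(42) = 1 + max(1, -1) = 2
  height(47) = 1 + max(-1, -1) = 0
  height(45) = 1 + max(2, 0) = 3
  height(28) = 1 + max(2, 3) = 4
Height = 4


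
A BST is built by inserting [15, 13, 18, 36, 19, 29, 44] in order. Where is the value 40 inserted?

Starting tree (level order): [15, 13, 18, None, None, None, 36, 19, 44, None, 29]
Insertion path: 15 -> 18 -> 36 -> 44
Result: insert 40 as left child of 44
Final tree (level order): [15, 13, 18, None, None, None, 36, 19, 44, None, 29, 40]


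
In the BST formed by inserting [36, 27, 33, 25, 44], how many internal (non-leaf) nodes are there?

Tree built from: [36, 27, 33, 25, 44]
Tree (level-order array): [36, 27, 44, 25, 33]
Rule: An internal node has at least one child.
Per-node child counts:
  node 36: 2 child(ren)
  node 27: 2 child(ren)
  node 25: 0 child(ren)
  node 33: 0 child(ren)
  node 44: 0 child(ren)
Matching nodes: [36, 27]
Count of internal (non-leaf) nodes: 2


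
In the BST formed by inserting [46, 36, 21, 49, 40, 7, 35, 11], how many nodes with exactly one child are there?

Tree built from: [46, 36, 21, 49, 40, 7, 35, 11]
Tree (level-order array): [46, 36, 49, 21, 40, None, None, 7, 35, None, None, None, 11]
Rule: These are nodes with exactly 1 non-null child.
Per-node child counts:
  node 46: 2 child(ren)
  node 36: 2 child(ren)
  node 21: 2 child(ren)
  node 7: 1 child(ren)
  node 11: 0 child(ren)
  node 35: 0 child(ren)
  node 40: 0 child(ren)
  node 49: 0 child(ren)
Matching nodes: [7]
Count of nodes with exactly one child: 1


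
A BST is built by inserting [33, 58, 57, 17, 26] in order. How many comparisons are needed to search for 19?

Search path for 19: 33 -> 17 -> 26
Found: False
Comparisons: 3


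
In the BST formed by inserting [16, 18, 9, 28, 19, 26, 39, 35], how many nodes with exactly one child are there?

Tree built from: [16, 18, 9, 28, 19, 26, 39, 35]
Tree (level-order array): [16, 9, 18, None, None, None, 28, 19, 39, None, 26, 35]
Rule: These are nodes with exactly 1 non-null child.
Per-node child counts:
  node 16: 2 child(ren)
  node 9: 0 child(ren)
  node 18: 1 child(ren)
  node 28: 2 child(ren)
  node 19: 1 child(ren)
  node 26: 0 child(ren)
  node 39: 1 child(ren)
  node 35: 0 child(ren)
Matching nodes: [18, 19, 39]
Count of nodes with exactly one child: 3


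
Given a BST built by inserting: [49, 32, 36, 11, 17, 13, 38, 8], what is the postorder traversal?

Tree insertion order: [49, 32, 36, 11, 17, 13, 38, 8]
Tree (level-order array): [49, 32, None, 11, 36, 8, 17, None, 38, None, None, 13]
Postorder traversal: [8, 13, 17, 11, 38, 36, 32, 49]


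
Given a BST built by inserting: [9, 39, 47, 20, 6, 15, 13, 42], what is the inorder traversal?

Tree insertion order: [9, 39, 47, 20, 6, 15, 13, 42]
Tree (level-order array): [9, 6, 39, None, None, 20, 47, 15, None, 42, None, 13]
Inorder traversal: [6, 9, 13, 15, 20, 39, 42, 47]


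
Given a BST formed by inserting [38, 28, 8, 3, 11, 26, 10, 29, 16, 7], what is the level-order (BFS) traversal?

Tree insertion order: [38, 28, 8, 3, 11, 26, 10, 29, 16, 7]
Tree (level-order array): [38, 28, None, 8, 29, 3, 11, None, None, None, 7, 10, 26, None, None, None, None, 16]
BFS from the root, enqueuing left then right child of each popped node:
  queue [38] -> pop 38, enqueue [28], visited so far: [38]
  queue [28] -> pop 28, enqueue [8, 29], visited so far: [38, 28]
  queue [8, 29] -> pop 8, enqueue [3, 11], visited so far: [38, 28, 8]
  queue [29, 3, 11] -> pop 29, enqueue [none], visited so far: [38, 28, 8, 29]
  queue [3, 11] -> pop 3, enqueue [7], visited so far: [38, 28, 8, 29, 3]
  queue [11, 7] -> pop 11, enqueue [10, 26], visited so far: [38, 28, 8, 29, 3, 11]
  queue [7, 10, 26] -> pop 7, enqueue [none], visited so far: [38, 28, 8, 29, 3, 11, 7]
  queue [10, 26] -> pop 10, enqueue [none], visited so far: [38, 28, 8, 29, 3, 11, 7, 10]
  queue [26] -> pop 26, enqueue [16], visited so far: [38, 28, 8, 29, 3, 11, 7, 10, 26]
  queue [16] -> pop 16, enqueue [none], visited so far: [38, 28, 8, 29, 3, 11, 7, 10, 26, 16]
Result: [38, 28, 8, 29, 3, 11, 7, 10, 26, 16]


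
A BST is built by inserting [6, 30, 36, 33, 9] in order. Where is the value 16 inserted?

Starting tree (level order): [6, None, 30, 9, 36, None, None, 33]
Insertion path: 6 -> 30 -> 9
Result: insert 16 as right child of 9
Final tree (level order): [6, None, 30, 9, 36, None, 16, 33]


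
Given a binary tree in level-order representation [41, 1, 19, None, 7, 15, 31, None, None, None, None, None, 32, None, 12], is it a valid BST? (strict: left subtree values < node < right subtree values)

Level-order array: [41, 1, 19, None, 7, 15, 31, None, None, None, None, None, 32, None, 12]
Validate using subtree bounds (lo, hi): at each node, require lo < value < hi,
then recurse left with hi=value and right with lo=value.
Preorder trace (stopping at first violation):
  at node 41 with bounds (-inf, +inf): OK
  at node 1 with bounds (-inf, 41): OK
  at node 7 with bounds (1, 41): OK
  at node 19 with bounds (41, +inf): VIOLATION
Node 19 violates its bound: not (41 < 19 < +inf).
Result: Not a valid BST


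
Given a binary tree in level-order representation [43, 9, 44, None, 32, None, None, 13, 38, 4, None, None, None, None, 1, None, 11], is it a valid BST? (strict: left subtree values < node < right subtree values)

Level-order array: [43, 9, 44, None, 32, None, None, 13, 38, 4, None, None, None, None, 1, None, 11]
Validate using subtree bounds (lo, hi): at each node, require lo < value < hi,
then recurse left with hi=value and right with lo=value.
Preorder trace (stopping at first violation):
  at node 43 with bounds (-inf, +inf): OK
  at node 9 with bounds (-inf, 43): OK
  at node 32 with bounds (9, 43): OK
  at node 13 with bounds (9, 32): OK
  at node 4 with bounds (9, 13): VIOLATION
Node 4 violates its bound: not (9 < 4 < 13).
Result: Not a valid BST


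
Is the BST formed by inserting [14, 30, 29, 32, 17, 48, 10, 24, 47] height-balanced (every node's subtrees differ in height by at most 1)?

Tree (level-order array): [14, 10, 30, None, None, 29, 32, 17, None, None, 48, None, 24, 47]
Definition: a tree is height-balanced if, at every node, |h(left) - h(right)| <= 1 (empty subtree has height -1).
Bottom-up per-node check:
  node 10: h_left=-1, h_right=-1, diff=0 [OK], height=0
  node 24: h_left=-1, h_right=-1, diff=0 [OK], height=0
  node 17: h_left=-1, h_right=0, diff=1 [OK], height=1
  node 29: h_left=1, h_right=-1, diff=2 [FAIL (|1--1|=2 > 1)], height=2
  node 47: h_left=-1, h_right=-1, diff=0 [OK], height=0
  node 48: h_left=0, h_right=-1, diff=1 [OK], height=1
  node 32: h_left=-1, h_right=1, diff=2 [FAIL (|-1-1|=2 > 1)], height=2
  node 30: h_left=2, h_right=2, diff=0 [OK], height=3
  node 14: h_left=0, h_right=3, diff=3 [FAIL (|0-3|=3 > 1)], height=4
Node 29 violates the condition: |1 - -1| = 2 > 1.
Result: Not balanced


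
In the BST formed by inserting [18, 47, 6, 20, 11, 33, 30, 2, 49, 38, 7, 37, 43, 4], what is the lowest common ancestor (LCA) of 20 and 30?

Tree insertion order: [18, 47, 6, 20, 11, 33, 30, 2, 49, 38, 7, 37, 43, 4]
Tree (level-order array): [18, 6, 47, 2, 11, 20, 49, None, 4, 7, None, None, 33, None, None, None, None, None, None, 30, 38, None, None, 37, 43]
In a BST, the LCA of p=20, q=30 is the first node v on the
root-to-leaf path with p <= v <= q (go left if both < v, right if both > v).
Walk from root:
  at 18: both 20 and 30 > 18, go right
  at 47: both 20 and 30 < 47, go left
  at 20: 20 <= 20 <= 30, this is the LCA
LCA = 20


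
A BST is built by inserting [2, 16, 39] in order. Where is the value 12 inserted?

Starting tree (level order): [2, None, 16, None, 39]
Insertion path: 2 -> 16
Result: insert 12 as left child of 16
Final tree (level order): [2, None, 16, 12, 39]


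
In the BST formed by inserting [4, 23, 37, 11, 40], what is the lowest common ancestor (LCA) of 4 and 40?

Tree insertion order: [4, 23, 37, 11, 40]
Tree (level-order array): [4, None, 23, 11, 37, None, None, None, 40]
In a BST, the LCA of p=4, q=40 is the first node v on the
root-to-leaf path with p <= v <= q (go left if both < v, right if both > v).
Walk from root:
  at 4: 4 <= 4 <= 40, this is the LCA
LCA = 4


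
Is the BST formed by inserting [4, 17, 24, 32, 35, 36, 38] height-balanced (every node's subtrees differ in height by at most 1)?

Tree (level-order array): [4, None, 17, None, 24, None, 32, None, 35, None, 36, None, 38]
Definition: a tree is height-balanced if, at every node, |h(left) - h(right)| <= 1 (empty subtree has height -1).
Bottom-up per-node check:
  node 38: h_left=-1, h_right=-1, diff=0 [OK], height=0
  node 36: h_left=-1, h_right=0, diff=1 [OK], height=1
  node 35: h_left=-1, h_right=1, diff=2 [FAIL (|-1-1|=2 > 1)], height=2
  node 32: h_left=-1, h_right=2, diff=3 [FAIL (|-1-2|=3 > 1)], height=3
  node 24: h_left=-1, h_right=3, diff=4 [FAIL (|-1-3|=4 > 1)], height=4
  node 17: h_left=-1, h_right=4, diff=5 [FAIL (|-1-4|=5 > 1)], height=5
  node 4: h_left=-1, h_right=5, diff=6 [FAIL (|-1-5|=6 > 1)], height=6
Node 35 violates the condition: |-1 - 1| = 2 > 1.
Result: Not balanced


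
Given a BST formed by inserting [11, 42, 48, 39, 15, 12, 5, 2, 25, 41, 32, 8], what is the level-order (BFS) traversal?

Tree insertion order: [11, 42, 48, 39, 15, 12, 5, 2, 25, 41, 32, 8]
Tree (level-order array): [11, 5, 42, 2, 8, 39, 48, None, None, None, None, 15, 41, None, None, 12, 25, None, None, None, None, None, 32]
BFS from the root, enqueuing left then right child of each popped node:
  queue [11] -> pop 11, enqueue [5, 42], visited so far: [11]
  queue [5, 42] -> pop 5, enqueue [2, 8], visited so far: [11, 5]
  queue [42, 2, 8] -> pop 42, enqueue [39, 48], visited so far: [11, 5, 42]
  queue [2, 8, 39, 48] -> pop 2, enqueue [none], visited so far: [11, 5, 42, 2]
  queue [8, 39, 48] -> pop 8, enqueue [none], visited so far: [11, 5, 42, 2, 8]
  queue [39, 48] -> pop 39, enqueue [15, 41], visited so far: [11, 5, 42, 2, 8, 39]
  queue [48, 15, 41] -> pop 48, enqueue [none], visited so far: [11, 5, 42, 2, 8, 39, 48]
  queue [15, 41] -> pop 15, enqueue [12, 25], visited so far: [11, 5, 42, 2, 8, 39, 48, 15]
  queue [41, 12, 25] -> pop 41, enqueue [none], visited so far: [11, 5, 42, 2, 8, 39, 48, 15, 41]
  queue [12, 25] -> pop 12, enqueue [none], visited so far: [11, 5, 42, 2, 8, 39, 48, 15, 41, 12]
  queue [25] -> pop 25, enqueue [32], visited so far: [11, 5, 42, 2, 8, 39, 48, 15, 41, 12, 25]
  queue [32] -> pop 32, enqueue [none], visited so far: [11, 5, 42, 2, 8, 39, 48, 15, 41, 12, 25, 32]
Result: [11, 5, 42, 2, 8, 39, 48, 15, 41, 12, 25, 32]


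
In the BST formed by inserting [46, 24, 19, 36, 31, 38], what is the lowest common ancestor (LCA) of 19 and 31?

Tree insertion order: [46, 24, 19, 36, 31, 38]
Tree (level-order array): [46, 24, None, 19, 36, None, None, 31, 38]
In a BST, the LCA of p=19, q=31 is the first node v on the
root-to-leaf path with p <= v <= q (go left if both < v, right if both > v).
Walk from root:
  at 46: both 19 and 31 < 46, go left
  at 24: 19 <= 24 <= 31, this is the LCA
LCA = 24


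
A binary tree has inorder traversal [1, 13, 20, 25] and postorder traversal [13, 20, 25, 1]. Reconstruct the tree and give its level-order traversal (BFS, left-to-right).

Inorder:   [1, 13, 20, 25]
Postorder: [13, 20, 25, 1]
Algorithm: postorder visits root last, so walk postorder right-to-left;
each value is the root of the current inorder slice — split it at that
value, recurse on the right subtree first, then the left.
Recursive splits:
  root=1; inorder splits into left=[], right=[13, 20, 25]
  root=25; inorder splits into left=[13, 20], right=[]
  root=20; inorder splits into left=[13], right=[]
  root=13; inorder splits into left=[], right=[]
Reconstructed level-order: [1, 25, 20, 13]


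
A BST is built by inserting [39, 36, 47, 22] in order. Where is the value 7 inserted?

Starting tree (level order): [39, 36, 47, 22]
Insertion path: 39 -> 36 -> 22
Result: insert 7 as left child of 22
Final tree (level order): [39, 36, 47, 22, None, None, None, 7]


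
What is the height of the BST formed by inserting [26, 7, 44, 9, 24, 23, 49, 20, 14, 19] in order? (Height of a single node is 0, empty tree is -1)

Insertion order: [26, 7, 44, 9, 24, 23, 49, 20, 14, 19]
Tree (level-order array): [26, 7, 44, None, 9, None, 49, None, 24, None, None, 23, None, 20, None, 14, None, None, 19]
Compute height bottom-up (empty subtree = -1):
  height(19) = 1 + max(-1, -1) = 0
  height(14) = 1 + max(-1, 0) = 1
  height(20) = 1 + max(1, -1) = 2
  height(23) = 1 + max(2, -1) = 3
  height(24) = 1 + max(3, -1) = 4
  height(9) = 1 + max(-1, 4) = 5
  height(7) = 1 + max(-1, 5) = 6
  height(49) = 1 + max(-1, -1) = 0
  height(44) = 1 + max(-1, 0) = 1
  height(26) = 1 + max(6, 1) = 7
Height = 7


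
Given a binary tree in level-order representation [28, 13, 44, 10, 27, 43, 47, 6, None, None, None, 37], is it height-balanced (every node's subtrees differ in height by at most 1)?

Tree (level-order array): [28, 13, 44, 10, 27, 43, 47, 6, None, None, None, 37]
Definition: a tree is height-balanced if, at every node, |h(left) - h(right)| <= 1 (empty subtree has height -1).
Bottom-up per-node check:
  node 6: h_left=-1, h_right=-1, diff=0 [OK], height=0
  node 10: h_left=0, h_right=-1, diff=1 [OK], height=1
  node 27: h_left=-1, h_right=-1, diff=0 [OK], height=0
  node 13: h_left=1, h_right=0, diff=1 [OK], height=2
  node 37: h_left=-1, h_right=-1, diff=0 [OK], height=0
  node 43: h_left=0, h_right=-1, diff=1 [OK], height=1
  node 47: h_left=-1, h_right=-1, diff=0 [OK], height=0
  node 44: h_left=1, h_right=0, diff=1 [OK], height=2
  node 28: h_left=2, h_right=2, diff=0 [OK], height=3
All nodes satisfy the balance condition.
Result: Balanced


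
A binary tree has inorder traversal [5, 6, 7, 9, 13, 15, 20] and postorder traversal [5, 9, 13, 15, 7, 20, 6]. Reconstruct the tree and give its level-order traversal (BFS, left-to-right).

Inorder:   [5, 6, 7, 9, 13, 15, 20]
Postorder: [5, 9, 13, 15, 7, 20, 6]
Algorithm: postorder visits root last, so walk postorder right-to-left;
each value is the root of the current inorder slice — split it at that
value, recurse on the right subtree first, then the left.
Recursive splits:
  root=6; inorder splits into left=[5], right=[7, 9, 13, 15, 20]
  root=20; inorder splits into left=[7, 9, 13, 15], right=[]
  root=7; inorder splits into left=[], right=[9, 13, 15]
  root=15; inorder splits into left=[9, 13], right=[]
  root=13; inorder splits into left=[9], right=[]
  root=9; inorder splits into left=[], right=[]
  root=5; inorder splits into left=[], right=[]
Reconstructed level-order: [6, 5, 20, 7, 15, 13, 9]


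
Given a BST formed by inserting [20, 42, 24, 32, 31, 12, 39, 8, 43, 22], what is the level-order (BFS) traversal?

Tree insertion order: [20, 42, 24, 32, 31, 12, 39, 8, 43, 22]
Tree (level-order array): [20, 12, 42, 8, None, 24, 43, None, None, 22, 32, None, None, None, None, 31, 39]
BFS from the root, enqueuing left then right child of each popped node:
  queue [20] -> pop 20, enqueue [12, 42], visited so far: [20]
  queue [12, 42] -> pop 12, enqueue [8], visited so far: [20, 12]
  queue [42, 8] -> pop 42, enqueue [24, 43], visited so far: [20, 12, 42]
  queue [8, 24, 43] -> pop 8, enqueue [none], visited so far: [20, 12, 42, 8]
  queue [24, 43] -> pop 24, enqueue [22, 32], visited so far: [20, 12, 42, 8, 24]
  queue [43, 22, 32] -> pop 43, enqueue [none], visited so far: [20, 12, 42, 8, 24, 43]
  queue [22, 32] -> pop 22, enqueue [none], visited so far: [20, 12, 42, 8, 24, 43, 22]
  queue [32] -> pop 32, enqueue [31, 39], visited so far: [20, 12, 42, 8, 24, 43, 22, 32]
  queue [31, 39] -> pop 31, enqueue [none], visited so far: [20, 12, 42, 8, 24, 43, 22, 32, 31]
  queue [39] -> pop 39, enqueue [none], visited so far: [20, 12, 42, 8, 24, 43, 22, 32, 31, 39]
Result: [20, 12, 42, 8, 24, 43, 22, 32, 31, 39]


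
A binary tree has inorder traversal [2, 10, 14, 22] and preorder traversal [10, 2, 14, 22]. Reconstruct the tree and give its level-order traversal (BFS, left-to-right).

Inorder:  [2, 10, 14, 22]
Preorder: [10, 2, 14, 22]
Algorithm: preorder visits root first, so consume preorder in order;
for each root, split the current inorder slice at that value into
left-subtree inorder and right-subtree inorder, then recurse.
Recursive splits:
  root=10; inorder splits into left=[2], right=[14, 22]
  root=2; inorder splits into left=[], right=[]
  root=14; inorder splits into left=[], right=[22]
  root=22; inorder splits into left=[], right=[]
Reconstructed level-order: [10, 2, 14, 22]


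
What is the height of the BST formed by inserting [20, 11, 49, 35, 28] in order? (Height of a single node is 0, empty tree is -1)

Insertion order: [20, 11, 49, 35, 28]
Tree (level-order array): [20, 11, 49, None, None, 35, None, 28]
Compute height bottom-up (empty subtree = -1):
  height(11) = 1 + max(-1, -1) = 0
  height(28) = 1 + max(-1, -1) = 0
  height(35) = 1 + max(0, -1) = 1
  height(49) = 1 + max(1, -1) = 2
  height(20) = 1 + max(0, 2) = 3
Height = 3


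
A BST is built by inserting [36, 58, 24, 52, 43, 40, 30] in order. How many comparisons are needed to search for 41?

Search path for 41: 36 -> 58 -> 52 -> 43 -> 40
Found: False
Comparisons: 5


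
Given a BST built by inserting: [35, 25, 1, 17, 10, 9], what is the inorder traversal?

Tree insertion order: [35, 25, 1, 17, 10, 9]
Tree (level-order array): [35, 25, None, 1, None, None, 17, 10, None, 9]
Inorder traversal: [1, 9, 10, 17, 25, 35]


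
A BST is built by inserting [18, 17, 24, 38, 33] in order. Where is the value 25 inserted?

Starting tree (level order): [18, 17, 24, None, None, None, 38, 33]
Insertion path: 18 -> 24 -> 38 -> 33
Result: insert 25 as left child of 33
Final tree (level order): [18, 17, 24, None, None, None, 38, 33, None, 25]


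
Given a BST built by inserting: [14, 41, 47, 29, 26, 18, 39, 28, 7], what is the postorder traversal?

Tree insertion order: [14, 41, 47, 29, 26, 18, 39, 28, 7]
Tree (level-order array): [14, 7, 41, None, None, 29, 47, 26, 39, None, None, 18, 28]
Postorder traversal: [7, 18, 28, 26, 39, 29, 47, 41, 14]


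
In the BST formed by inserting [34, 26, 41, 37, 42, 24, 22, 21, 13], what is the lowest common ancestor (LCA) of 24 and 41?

Tree insertion order: [34, 26, 41, 37, 42, 24, 22, 21, 13]
Tree (level-order array): [34, 26, 41, 24, None, 37, 42, 22, None, None, None, None, None, 21, None, 13]
In a BST, the LCA of p=24, q=41 is the first node v on the
root-to-leaf path with p <= v <= q (go left if both < v, right if both > v).
Walk from root:
  at 34: 24 <= 34 <= 41, this is the LCA
LCA = 34


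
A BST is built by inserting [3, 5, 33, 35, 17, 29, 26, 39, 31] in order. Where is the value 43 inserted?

Starting tree (level order): [3, None, 5, None, 33, 17, 35, None, 29, None, 39, 26, 31]
Insertion path: 3 -> 5 -> 33 -> 35 -> 39
Result: insert 43 as right child of 39
Final tree (level order): [3, None, 5, None, 33, 17, 35, None, 29, None, 39, 26, 31, None, 43]


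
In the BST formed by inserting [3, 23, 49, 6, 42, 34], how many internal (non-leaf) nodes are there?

Tree built from: [3, 23, 49, 6, 42, 34]
Tree (level-order array): [3, None, 23, 6, 49, None, None, 42, None, 34]
Rule: An internal node has at least one child.
Per-node child counts:
  node 3: 1 child(ren)
  node 23: 2 child(ren)
  node 6: 0 child(ren)
  node 49: 1 child(ren)
  node 42: 1 child(ren)
  node 34: 0 child(ren)
Matching nodes: [3, 23, 49, 42]
Count of internal (non-leaf) nodes: 4


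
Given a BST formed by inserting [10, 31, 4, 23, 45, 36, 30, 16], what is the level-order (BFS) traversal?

Tree insertion order: [10, 31, 4, 23, 45, 36, 30, 16]
Tree (level-order array): [10, 4, 31, None, None, 23, 45, 16, 30, 36]
BFS from the root, enqueuing left then right child of each popped node:
  queue [10] -> pop 10, enqueue [4, 31], visited so far: [10]
  queue [4, 31] -> pop 4, enqueue [none], visited so far: [10, 4]
  queue [31] -> pop 31, enqueue [23, 45], visited so far: [10, 4, 31]
  queue [23, 45] -> pop 23, enqueue [16, 30], visited so far: [10, 4, 31, 23]
  queue [45, 16, 30] -> pop 45, enqueue [36], visited so far: [10, 4, 31, 23, 45]
  queue [16, 30, 36] -> pop 16, enqueue [none], visited so far: [10, 4, 31, 23, 45, 16]
  queue [30, 36] -> pop 30, enqueue [none], visited so far: [10, 4, 31, 23, 45, 16, 30]
  queue [36] -> pop 36, enqueue [none], visited so far: [10, 4, 31, 23, 45, 16, 30, 36]
Result: [10, 4, 31, 23, 45, 16, 30, 36]


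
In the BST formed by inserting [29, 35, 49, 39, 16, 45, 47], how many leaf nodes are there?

Tree built from: [29, 35, 49, 39, 16, 45, 47]
Tree (level-order array): [29, 16, 35, None, None, None, 49, 39, None, None, 45, None, 47]
Rule: A leaf has 0 children.
Per-node child counts:
  node 29: 2 child(ren)
  node 16: 0 child(ren)
  node 35: 1 child(ren)
  node 49: 1 child(ren)
  node 39: 1 child(ren)
  node 45: 1 child(ren)
  node 47: 0 child(ren)
Matching nodes: [16, 47]
Count of leaf nodes: 2


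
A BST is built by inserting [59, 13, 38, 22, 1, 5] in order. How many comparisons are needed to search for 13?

Search path for 13: 59 -> 13
Found: True
Comparisons: 2


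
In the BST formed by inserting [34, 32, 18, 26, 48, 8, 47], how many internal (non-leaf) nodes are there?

Tree built from: [34, 32, 18, 26, 48, 8, 47]
Tree (level-order array): [34, 32, 48, 18, None, 47, None, 8, 26]
Rule: An internal node has at least one child.
Per-node child counts:
  node 34: 2 child(ren)
  node 32: 1 child(ren)
  node 18: 2 child(ren)
  node 8: 0 child(ren)
  node 26: 0 child(ren)
  node 48: 1 child(ren)
  node 47: 0 child(ren)
Matching nodes: [34, 32, 18, 48]
Count of internal (non-leaf) nodes: 4


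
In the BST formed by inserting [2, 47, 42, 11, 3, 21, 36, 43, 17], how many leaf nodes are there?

Tree built from: [2, 47, 42, 11, 3, 21, 36, 43, 17]
Tree (level-order array): [2, None, 47, 42, None, 11, 43, 3, 21, None, None, None, None, 17, 36]
Rule: A leaf has 0 children.
Per-node child counts:
  node 2: 1 child(ren)
  node 47: 1 child(ren)
  node 42: 2 child(ren)
  node 11: 2 child(ren)
  node 3: 0 child(ren)
  node 21: 2 child(ren)
  node 17: 0 child(ren)
  node 36: 0 child(ren)
  node 43: 0 child(ren)
Matching nodes: [3, 17, 36, 43]
Count of leaf nodes: 4


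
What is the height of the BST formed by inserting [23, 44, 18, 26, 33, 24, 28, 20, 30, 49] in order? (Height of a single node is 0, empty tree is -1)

Insertion order: [23, 44, 18, 26, 33, 24, 28, 20, 30, 49]
Tree (level-order array): [23, 18, 44, None, 20, 26, 49, None, None, 24, 33, None, None, None, None, 28, None, None, 30]
Compute height bottom-up (empty subtree = -1):
  height(20) = 1 + max(-1, -1) = 0
  height(18) = 1 + max(-1, 0) = 1
  height(24) = 1 + max(-1, -1) = 0
  height(30) = 1 + max(-1, -1) = 0
  height(28) = 1 + max(-1, 0) = 1
  height(33) = 1 + max(1, -1) = 2
  height(26) = 1 + max(0, 2) = 3
  height(49) = 1 + max(-1, -1) = 0
  height(44) = 1 + max(3, 0) = 4
  height(23) = 1 + max(1, 4) = 5
Height = 5


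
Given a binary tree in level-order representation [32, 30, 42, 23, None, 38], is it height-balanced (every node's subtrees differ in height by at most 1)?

Tree (level-order array): [32, 30, 42, 23, None, 38]
Definition: a tree is height-balanced if, at every node, |h(left) - h(right)| <= 1 (empty subtree has height -1).
Bottom-up per-node check:
  node 23: h_left=-1, h_right=-1, diff=0 [OK], height=0
  node 30: h_left=0, h_right=-1, diff=1 [OK], height=1
  node 38: h_left=-1, h_right=-1, diff=0 [OK], height=0
  node 42: h_left=0, h_right=-1, diff=1 [OK], height=1
  node 32: h_left=1, h_right=1, diff=0 [OK], height=2
All nodes satisfy the balance condition.
Result: Balanced


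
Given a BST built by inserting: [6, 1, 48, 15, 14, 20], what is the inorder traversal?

Tree insertion order: [6, 1, 48, 15, 14, 20]
Tree (level-order array): [6, 1, 48, None, None, 15, None, 14, 20]
Inorder traversal: [1, 6, 14, 15, 20, 48]


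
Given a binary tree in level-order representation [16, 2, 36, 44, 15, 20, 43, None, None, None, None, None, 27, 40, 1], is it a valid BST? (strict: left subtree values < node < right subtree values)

Level-order array: [16, 2, 36, 44, 15, 20, 43, None, None, None, None, None, 27, 40, 1]
Validate using subtree bounds (lo, hi): at each node, require lo < value < hi,
then recurse left with hi=value and right with lo=value.
Preorder trace (stopping at first violation):
  at node 16 with bounds (-inf, +inf): OK
  at node 2 with bounds (-inf, 16): OK
  at node 44 with bounds (-inf, 2): VIOLATION
Node 44 violates its bound: not (-inf < 44 < 2).
Result: Not a valid BST


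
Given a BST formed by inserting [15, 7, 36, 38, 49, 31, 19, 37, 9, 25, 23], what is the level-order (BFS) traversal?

Tree insertion order: [15, 7, 36, 38, 49, 31, 19, 37, 9, 25, 23]
Tree (level-order array): [15, 7, 36, None, 9, 31, 38, None, None, 19, None, 37, 49, None, 25, None, None, None, None, 23]
BFS from the root, enqueuing left then right child of each popped node:
  queue [15] -> pop 15, enqueue [7, 36], visited so far: [15]
  queue [7, 36] -> pop 7, enqueue [9], visited so far: [15, 7]
  queue [36, 9] -> pop 36, enqueue [31, 38], visited so far: [15, 7, 36]
  queue [9, 31, 38] -> pop 9, enqueue [none], visited so far: [15, 7, 36, 9]
  queue [31, 38] -> pop 31, enqueue [19], visited so far: [15, 7, 36, 9, 31]
  queue [38, 19] -> pop 38, enqueue [37, 49], visited so far: [15, 7, 36, 9, 31, 38]
  queue [19, 37, 49] -> pop 19, enqueue [25], visited so far: [15, 7, 36, 9, 31, 38, 19]
  queue [37, 49, 25] -> pop 37, enqueue [none], visited so far: [15, 7, 36, 9, 31, 38, 19, 37]
  queue [49, 25] -> pop 49, enqueue [none], visited so far: [15, 7, 36, 9, 31, 38, 19, 37, 49]
  queue [25] -> pop 25, enqueue [23], visited so far: [15, 7, 36, 9, 31, 38, 19, 37, 49, 25]
  queue [23] -> pop 23, enqueue [none], visited so far: [15, 7, 36, 9, 31, 38, 19, 37, 49, 25, 23]
Result: [15, 7, 36, 9, 31, 38, 19, 37, 49, 25, 23]


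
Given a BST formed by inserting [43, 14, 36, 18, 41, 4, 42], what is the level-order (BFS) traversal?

Tree insertion order: [43, 14, 36, 18, 41, 4, 42]
Tree (level-order array): [43, 14, None, 4, 36, None, None, 18, 41, None, None, None, 42]
BFS from the root, enqueuing left then right child of each popped node:
  queue [43] -> pop 43, enqueue [14], visited so far: [43]
  queue [14] -> pop 14, enqueue [4, 36], visited so far: [43, 14]
  queue [4, 36] -> pop 4, enqueue [none], visited so far: [43, 14, 4]
  queue [36] -> pop 36, enqueue [18, 41], visited so far: [43, 14, 4, 36]
  queue [18, 41] -> pop 18, enqueue [none], visited so far: [43, 14, 4, 36, 18]
  queue [41] -> pop 41, enqueue [42], visited so far: [43, 14, 4, 36, 18, 41]
  queue [42] -> pop 42, enqueue [none], visited so far: [43, 14, 4, 36, 18, 41, 42]
Result: [43, 14, 4, 36, 18, 41, 42]


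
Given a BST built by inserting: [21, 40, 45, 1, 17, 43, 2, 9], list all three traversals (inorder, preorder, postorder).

Tree insertion order: [21, 40, 45, 1, 17, 43, 2, 9]
Tree (level-order array): [21, 1, 40, None, 17, None, 45, 2, None, 43, None, None, 9]
Inorder (L, root, R): [1, 2, 9, 17, 21, 40, 43, 45]
Preorder (root, L, R): [21, 1, 17, 2, 9, 40, 45, 43]
Postorder (L, R, root): [9, 2, 17, 1, 43, 45, 40, 21]


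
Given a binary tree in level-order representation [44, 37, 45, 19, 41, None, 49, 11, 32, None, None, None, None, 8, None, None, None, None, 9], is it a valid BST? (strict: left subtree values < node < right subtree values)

Level-order array: [44, 37, 45, 19, 41, None, 49, 11, 32, None, None, None, None, 8, None, None, None, None, 9]
Validate using subtree bounds (lo, hi): at each node, require lo < value < hi,
then recurse left with hi=value and right with lo=value.
Preorder trace (stopping at first violation):
  at node 44 with bounds (-inf, +inf): OK
  at node 37 with bounds (-inf, 44): OK
  at node 19 with bounds (-inf, 37): OK
  at node 11 with bounds (-inf, 19): OK
  at node 8 with bounds (-inf, 11): OK
  at node 9 with bounds (8, 11): OK
  at node 32 with bounds (19, 37): OK
  at node 41 with bounds (37, 44): OK
  at node 45 with bounds (44, +inf): OK
  at node 49 with bounds (45, +inf): OK
No violation found at any node.
Result: Valid BST


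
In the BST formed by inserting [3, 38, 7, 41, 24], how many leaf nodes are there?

Tree built from: [3, 38, 7, 41, 24]
Tree (level-order array): [3, None, 38, 7, 41, None, 24]
Rule: A leaf has 0 children.
Per-node child counts:
  node 3: 1 child(ren)
  node 38: 2 child(ren)
  node 7: 1 child(ren)
  node 24: 0 child(ren)
  node 41: 0 child(ren)
Matching nodes: [24, 41]
Count of leaf nodes: 2


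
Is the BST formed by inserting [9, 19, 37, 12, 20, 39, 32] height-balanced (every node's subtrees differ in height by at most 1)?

Tree (level-order array): [9, None, 19, 12, 37, None, None, 20, 39, None, 32]
Definition: a tree is height-balanced if, at every node, |h(left) - h(right)| <= 1 (empty subtree has height -1).
Bottom-up per-node check:
  node 12: h_left=-1, h_right=-1, diff=0 [OK], height=0
  node 32: h_left=-1, h_right=-1, diff=0 [OK], height=0
  node 20: h_left=-1, h_right=0, diff=1 [OK], height=1
  node 39: h_left=-1, h_right=-1, diff=0 [OK], height=0
  node 37: h_left=1, h_right=0, diff=1 [OK], height=2
  node 19: h_left=0, h_right=2, diff=2 [FAIL (|0-2|=2 > 1)], height=3
  node 9: h_left=-1, h_right=3, diff=4 [FAIL (|-1-3|=4 > 1)], height=4
Node 19 violates the condition: |0 - 2| = 2 > 1.
Result: Not balanced


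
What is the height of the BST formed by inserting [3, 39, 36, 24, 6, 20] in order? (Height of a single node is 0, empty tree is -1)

Insertion order: [3, 39, 36, 24, 6, 20]
Tree (level-order array): [3, None, 39, 36, None, 24, None, 6, None, None, 20]
Compute height bottom-up (empty subtree = -1):
  height(20) = 1 + max(-1, -1) = 0
  height(6) = 1 + max(-1, 0) = 1
  height(24) = 1 + max(1, -1) = 2
  height(36) = 1 + max(2, -1) = 3
  height(39) = 1 + max(3, -1) = 4
  height(3) = 1 + max(-1, 4) = 5
Height = 5


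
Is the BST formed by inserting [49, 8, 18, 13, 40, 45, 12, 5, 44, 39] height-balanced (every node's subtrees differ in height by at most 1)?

Tree (level-order array): [49, 8, None, 5, 18, None, None, 13, 40, 12, None, 39, 45, None, None, None, None, 44]
Definition: a tree is height-balanced if, at every node, |h(left) - h(right)| <= 1 (empty subtree has height -1).
Bottom-up per-node check:
  node 5: h_left=-1, h_right=-1, diff=0 [OK], height=0
  node 12: h_left=-1, h_right=-1, diff=0 [OK], height=0
  node 13: h_left=0, h_right=-1, diff=1 [OK], height=1
  node 39: h_left=-1, h_right=-1, diff=0 [OK], height=0
  node 44: h_left=-1, h_right=-1, diff=0 [OK], height=0
  node 45: h_left=0, h_right=-1, diff=1 [OK], height=1
  node 40: h_left=0, h_right=1, diff=1 [OK], height=2
  node 18: h_left=1, h_right=2, diff=1 [OK], height=3
  node 8: h_left=0, h_right=3, diff=3 [FAIL (|0-3|=3 > 1)], height=4
  node 49: h_left=4, h_right=-1, diff=5 [FAIL (|4--1|=5 > 1)], height=5
Node 8 violates the condition: |0 - 3| = 3 > 1.
Result: Not balanced


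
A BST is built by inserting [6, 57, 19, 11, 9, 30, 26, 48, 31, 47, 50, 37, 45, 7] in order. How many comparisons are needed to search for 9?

Search path for 9: 6 -> 57 -> 19 -> 11 -> 9
Found: True
Comparisons: 5


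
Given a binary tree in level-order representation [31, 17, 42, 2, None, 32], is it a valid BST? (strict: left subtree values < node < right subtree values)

Level-order array: [31, 17, 42, 2, None, 32]
Validate using subtree bounds (lo, hi): at each node, require lo < value < hi,
then recurse left with hi=value and right with lo=value.
Preorder trace (stopping at first violation):
  at node 31 with bounds (-inf, +inf): OK
  at node 17 with bounds (-inf, 31): OK
  at node 2 with bounds (-inf, 17): OK
  at node 42 with bounds (31, +inf): OK
  at node 32 with bounds (31, 42): OK
No violation found at any node.
Result: Valid BST


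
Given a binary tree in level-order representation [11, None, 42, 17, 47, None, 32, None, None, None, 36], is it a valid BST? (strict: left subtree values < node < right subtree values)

Level-order array: [11, None, 42, 17, 47, None, 32, None, None, None, 36]
Validate using subtree bounds (lo, hi): at each node, require lo < value < hi,
then recurse left with hi=value and right with lo=value.
Preorder trace (stopping at first violation):
  at node 11 with bounds (-inf, +inf): OK
  at node 42 with bounds (11, +inf): OK
  at node 17 with bounds (11, 42): OK
  at node 32 with bounds (17, 42): OK
  at node 36 with bounds (32, 42): OK
  at node 47 with bounds (42, +inf): OK
No violation found at any node.
Result: Valid BST


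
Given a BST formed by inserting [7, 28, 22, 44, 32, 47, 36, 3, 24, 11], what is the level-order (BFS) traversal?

Tree insertion order: [7, 28, 22, 44, 32, 47, 36, 3, 24, 11]
Tree (level-order array): [7, 3, 28, None, None, 22, 44, 11, 24, 32, 47, None, None, None, None, None, 36]
BFS from the root, enqueuing left then right child of each popped node:
  queue [7] -> pop 7, enqueue [3, 28], visited so far: [7]
  queue [3, 28] -> pop 3, enqueue [none], visited so far: [7, 3]
  queue [28] -> pop 28, enqueue [22, 44], visited so far: [7, 3, 28]
  queue [22, 44] -> pop 22, enqueue [11, 24], visited so far: [7, 3, 28, 22]
  queue [44, 11, 24] -> pop 44, enqueue [32, 47], visited so far: [7, 3, 28, 22, 44]
  queue [11, 24, 32, 47] -> pop 11, enqueue [none], visited so far: [7, 3, 28, 22, 44, 11]
  queue [24, 32, 47] -> pop 24, enqueue [none], visited so far: [7, 3, 28, 22, 44, 11, 24]
  queue [32, 47] -> pop 32, enqueue [36], visited so far: [7, 3, 28, 22, 44, 11, 24, 32]
  queue [47, 36] -> pop 47, enqueue [none], visited so far: [7, 3, 28, 22, 44, 11, 24, 32, 47]
  queue [36] -> pop 36, enqueue [none], visited so far: [7, 3, 28, 22, 44, 11, 24, 32, 47, 36]
Result: [7, 3, 28, 22, 44, 11, 24, 32, 47, 36]


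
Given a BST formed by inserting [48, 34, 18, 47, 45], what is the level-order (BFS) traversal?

Tree insertion order: [48, 34, 18, 47, 45]
Tree (level-order array): [48, 34, None, 18, 47, None, None, 45]
BFS from the root, enqueuing left then right child of each popped node:
  queue [48] -> pop 48, enqueue [34], visited so far: [48]
  queue [34] -> pop 34, enqueue [18, 47], visited so far: [48, 34]
  queue [18, 47] -> pop 18, enqueue [none], visited so far: [48, 34, 18]
  queue [47] -> pop 47, enqueue [45], visited so far: [48, 34, 18, 47]
  queue [45] -> pop 45, enqueue [none], visited so far: [48, 34, 18, 47, 45]
Result: [48, 34, 18, 47, 45]


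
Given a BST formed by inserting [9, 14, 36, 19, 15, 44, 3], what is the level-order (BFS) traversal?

Tree insertion order: [9, 14, 36, 19, 15, 44, 3]
Tree (level-order array): [9, 3, 14, None, None, None, 36, 19, 44, 15]
BFS from the root, enqueuing left then right child of each popped node:
  queue [9] -> pop 9, enqueue [3, 14], visited so far: [9]
  queue [3, 14] -> pop 3, enqueue [none], visited so far: [9, 3]
  queue [14] -> pop 14, enqueue [36], visited so far: [9, 3, 14]
  queue [36] -> pop 36, enqueue [19, 44], visited so far: [9, 3, 14, 36]
  queue [19, 44] -> pop 19, enqueue [15], visited so far: [9, 3, 14, 36, 19]
  queue [44, 15] -> pop 44, enqueue [none], visited so far: [9, 3, 14, 36, 19, 44]
  queue [15] -> pop 15, enqueue [none], visited so far: [9, 3, 14, 36, 19, 44, 15]
Result: [9, 3, 14, 36, 19, 44, 15]


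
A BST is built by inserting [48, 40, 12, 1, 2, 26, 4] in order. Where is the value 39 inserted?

Starting tree (level order): [48, 40, None, 12, None, 1, 26, None, 2, None, None, None, 4]
Insertion path: 48 -> 40 -> 12 -> 26
Result: insert 39 as right child of 26
Final tree (level order): [48, 40, None, 12, None, 1, 26, None, 2, None, 39, None, 4]


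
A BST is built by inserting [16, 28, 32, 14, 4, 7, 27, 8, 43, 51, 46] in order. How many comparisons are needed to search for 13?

Search path for 13: 16 -> 14 -> 4 -> 7 -> 8
Found: False
Comparisons: 5


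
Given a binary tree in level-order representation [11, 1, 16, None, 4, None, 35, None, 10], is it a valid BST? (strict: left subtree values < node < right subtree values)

Level-order array: [11, 1, 16, None, 4, None, 35, None, 10]
Validate using subtree bounds (lo, hi): at each node, require lo < value < hi,
then recurse left with hi=value and right with lo=value.
Preorder trace (stopping at first violation):
  at node 11 with bounds (-inf, +inf): OK
  at node 1 with bounds (-inf, 11): OK
  at node 4 with bounds (1, 11): OK
  at node 10 with bounds (4, 11): OK
  at node 16 with bounds (11, +inf): OK
  at node 35 with bounds (16, +inf): OK
No violation found at any node.
Result: Valid BST


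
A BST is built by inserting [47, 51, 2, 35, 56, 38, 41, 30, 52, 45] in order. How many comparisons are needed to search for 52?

Search path for 52: 47 -> 51 -> 56 -> 52
Found: True
Comparisons: 4


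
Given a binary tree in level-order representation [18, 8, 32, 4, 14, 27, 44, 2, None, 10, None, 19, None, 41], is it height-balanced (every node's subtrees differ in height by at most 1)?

Tree (level-order array): [18, 8, 32, 4, 14, 27, 44, 2, None, 10, None, 19, None, 41]
Definition: a tree is height-balanced if, at every node, |h(left) - h(right)| <= 1 (empty subtree has height -1).
Bottom-up per-node check:
  node 2: h_left=-1, h_right=-1, diff=0 [OK], height=0
  node 4: h_left=0, h_right=-1, diff=1 [OK], height=1
  node 10: h_left=-1, h_right=-1, diff=0 [OK], height=0
  node 14: h_left=0, h_right=-1, diff=1 [OK], height=1
  node 8: h_left=1, h_right=1, diff=0 [OK], height=2
  node 19: h_left=-1, h_right=-1, diff=0 [OK], height=0
  node 27: h_left=0, h_right=-1, diff=1 [OK], height=1
  node 41: h_left=-1, h_right=-1, diff=0 [OK], height=0
  node 44: h_left=0, h_right=-1, diff=1 [OK], height=1
  node 32: h_left=1, h_right=1, diff=0 [OK], height=2
  node 18: h_left=2, h_right=2, diff=0 [OK], height=3
All nodes satisfy the balance condition.
Result: Balanced


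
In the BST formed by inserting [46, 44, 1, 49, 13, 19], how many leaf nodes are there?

Tree built from: [46, 44, 1, 49, 13, 19]
Tree (level-order array): [46, 44, 49, 1, None, None, None, None, 13, None, 19]
Rule: A leaf has 0 children.
Per-node child counts:
  node 46: 2 child(ren)
  node 44: 1 child(ren)
  node 1: 1 child(ren)
  node 13: 1 child(ren)
  node 19: 0 child(ren)
  node 49: 0 child(ren)
Matching nodes: [19, 49]
Count of leaf nodes: 2


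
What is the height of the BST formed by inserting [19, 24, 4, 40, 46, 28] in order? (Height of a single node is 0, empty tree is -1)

Insertion order: [19, 24, 4, 40, 46, 28]
Tree (level-order array): [19, 4, 24, None, None, None, 40, 28, 46]
Compute height bottom-up (empty subtree = -1):
  height(4) = 1 + max(-1, -1) = 0
  height(28) = 1 + max(-1, -1) = 0
  height(46) = 1 + max(-1, -1) = 0
  height(40) = 1 + max(0, 0) = 1
  height(24) = 1 + max(-1, 1) = 2
  height(19) = 1 + max(0, 2) = 3
Height = 3


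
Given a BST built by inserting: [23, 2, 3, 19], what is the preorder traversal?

Tree insertion order: [23, 2, 3, 19]
Tree (level-order array): [23, 2, None, None, 3, None, 19]
Preorder traversal: [23, 2, 3, 19]


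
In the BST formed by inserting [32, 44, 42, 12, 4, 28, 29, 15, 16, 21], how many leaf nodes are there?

Tree built from: [32, 44, 42, 12, 4, 28, 29, 15, 16, 21]
Tree (level-order array): [32, 12, 44, 4, 28, 42, None, None, None, 15, 29, None, None, None, 16, None, None, None, 21]
Rule: A leaf has 0 children.
Per-node child counts:
  node 32: 2 child(ren)
  node 12: 2 child(ren)
  node 4: 0 child(ren)
  node 28: 2 child(ren)
  node 15: 1 child(ren)
  node 16: 1 child(ren)
  node 21: 0 child(ren)
  node 29: 0 child(ren)
  node 44: 1 child(ren)
  node 42: 0 child(ren)
Matching nodes: [4, 21, 29, 42]
Count of leaf nodes: 4
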